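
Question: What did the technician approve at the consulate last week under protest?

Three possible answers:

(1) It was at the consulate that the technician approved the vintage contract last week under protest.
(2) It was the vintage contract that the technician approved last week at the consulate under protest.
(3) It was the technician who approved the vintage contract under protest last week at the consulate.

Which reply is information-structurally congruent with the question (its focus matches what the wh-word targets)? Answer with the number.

The question word "what" targets the direct object.
Option (1) clefts "at the consulate" — the location, not what was asked.
Option (2) clefts "the vintage contract" — that matches what the question asks about.
Option (3) clefts "the technician" — the subject (agent), not what was asked.
So the congruent reply is (2).

2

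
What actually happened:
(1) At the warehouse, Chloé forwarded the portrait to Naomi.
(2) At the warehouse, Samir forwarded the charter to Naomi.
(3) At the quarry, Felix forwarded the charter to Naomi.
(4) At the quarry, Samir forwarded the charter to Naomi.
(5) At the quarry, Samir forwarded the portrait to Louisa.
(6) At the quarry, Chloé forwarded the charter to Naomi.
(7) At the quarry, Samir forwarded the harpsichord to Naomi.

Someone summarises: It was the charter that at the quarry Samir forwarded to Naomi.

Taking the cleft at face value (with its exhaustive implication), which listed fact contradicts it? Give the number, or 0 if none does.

The cleft puts "the charter" in focus and presupposes the open proposition with Samir as agent and Naomi as recipient and at the quarry as setting.
The exhaustive reading says no other thing fits that background.
But fact (7) also has Samir as agent and Naomi as recipient and at the quarry as setting, with thing = the harpsichord — so the exhaustive reading fails.

7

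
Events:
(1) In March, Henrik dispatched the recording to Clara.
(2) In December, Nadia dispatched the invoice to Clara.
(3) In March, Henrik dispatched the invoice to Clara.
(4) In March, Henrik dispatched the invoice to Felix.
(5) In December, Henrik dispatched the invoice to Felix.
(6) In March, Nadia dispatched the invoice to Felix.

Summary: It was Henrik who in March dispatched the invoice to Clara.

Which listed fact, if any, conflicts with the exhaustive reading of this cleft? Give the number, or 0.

Focus of the cleft: "Henrik" (the agent). Presupposed background: thing = the invoice, recipient = Clara, setting = in March.
The exhaustive reading says no other agent fits that background.
Every other fact differs from the presupposition on some backgrounded slot, so none challenges the exhaustivity.

0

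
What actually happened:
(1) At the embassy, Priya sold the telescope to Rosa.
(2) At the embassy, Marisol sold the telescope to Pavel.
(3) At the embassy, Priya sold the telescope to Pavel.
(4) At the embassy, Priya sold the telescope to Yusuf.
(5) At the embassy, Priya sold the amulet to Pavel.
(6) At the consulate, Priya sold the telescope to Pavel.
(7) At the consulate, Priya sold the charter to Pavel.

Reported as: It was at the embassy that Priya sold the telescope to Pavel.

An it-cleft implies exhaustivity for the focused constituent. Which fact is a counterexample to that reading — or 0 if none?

6

Focus of the cleft: "at the embassy" (the setting). Presupposed background: same agent, thing, recipient (Priya / the telescope / Pavel).
The exhaustive reading says no other setting fits that background.
Fact (6) shares the background but with setting = at the consulate; exhaustivity is violated.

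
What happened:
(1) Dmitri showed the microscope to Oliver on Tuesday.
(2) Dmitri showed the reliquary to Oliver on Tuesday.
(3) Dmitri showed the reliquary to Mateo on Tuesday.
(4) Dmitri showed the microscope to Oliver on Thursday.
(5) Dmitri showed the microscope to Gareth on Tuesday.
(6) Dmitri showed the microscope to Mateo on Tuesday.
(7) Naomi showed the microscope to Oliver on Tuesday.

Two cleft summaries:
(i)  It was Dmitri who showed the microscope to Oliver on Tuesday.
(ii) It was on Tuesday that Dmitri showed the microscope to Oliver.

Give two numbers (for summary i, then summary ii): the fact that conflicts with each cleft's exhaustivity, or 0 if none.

Summary (i) focuses "Dmitri" (the agent); background the microscope as thing and Oliver as recipient and on Tuesday as setting. Fact (7) matches that background with agent = Naomi — refutes (i).
Summary (ii) focuses "on Tuesday" (the setting); background Dmitri as agent and the microscope as thing and Oliver as recipient. Fact (4) matches that background with setting = on Thursday — refutes (ii).

7, 4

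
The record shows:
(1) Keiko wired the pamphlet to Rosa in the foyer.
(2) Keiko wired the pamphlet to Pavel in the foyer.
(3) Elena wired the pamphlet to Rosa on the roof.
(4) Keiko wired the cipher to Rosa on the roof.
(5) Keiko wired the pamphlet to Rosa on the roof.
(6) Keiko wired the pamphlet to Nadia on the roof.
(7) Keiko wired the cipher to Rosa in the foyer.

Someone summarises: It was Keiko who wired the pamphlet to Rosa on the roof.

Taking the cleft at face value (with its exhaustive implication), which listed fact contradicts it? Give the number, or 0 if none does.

3

Focus of the cleft: "Keiko" (the agent). Presupposed background: the pamphlet as thing and Rosa as recipient and on the roof as setting.
The exhaustive reading says no other agent fits that background.
But fact (3) also has the pamphlet as thing and Rosa as recipient and on the roof as setting, with agent = Elena — so the exhaustive reading fails.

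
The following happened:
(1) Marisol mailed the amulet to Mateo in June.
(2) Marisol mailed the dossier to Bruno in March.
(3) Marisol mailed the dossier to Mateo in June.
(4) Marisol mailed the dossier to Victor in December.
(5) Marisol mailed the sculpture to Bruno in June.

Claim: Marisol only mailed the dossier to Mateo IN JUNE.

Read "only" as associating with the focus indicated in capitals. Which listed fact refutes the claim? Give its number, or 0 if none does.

0

Focus (in capitals) is "in June" — the setting. "Only" excludes alternative settings while holding fixed same agent, thing, recipient (Marisol / the dossier / Mateo).
Every other fact changes something in the background, not just the setting. Nothing refutes the claim.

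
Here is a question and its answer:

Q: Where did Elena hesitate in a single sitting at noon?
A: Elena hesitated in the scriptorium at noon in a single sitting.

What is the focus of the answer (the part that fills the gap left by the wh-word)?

in the scriptorium

The wh-word "where" asks about the location.
In the answer, "Elena", "in a single sitting" and "at noon" are given — repeated from the question.
The constituent filling the location gap is "in the scriptorium"; that is the focus and would carry nuclear stress.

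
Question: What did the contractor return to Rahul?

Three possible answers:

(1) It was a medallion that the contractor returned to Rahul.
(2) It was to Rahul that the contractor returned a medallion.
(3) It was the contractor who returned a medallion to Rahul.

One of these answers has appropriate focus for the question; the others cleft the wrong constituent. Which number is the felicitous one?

1

The question word "what" targets the direct object.
Option (1) clefts "a medallion" — that matches what the question asks about.
Option (2) clefts "to Rahul" — the recipient, not what was asked.
Option (3) clefts "the contractor" — the subject (agent), not what was asked.
So the congruent reply is (1).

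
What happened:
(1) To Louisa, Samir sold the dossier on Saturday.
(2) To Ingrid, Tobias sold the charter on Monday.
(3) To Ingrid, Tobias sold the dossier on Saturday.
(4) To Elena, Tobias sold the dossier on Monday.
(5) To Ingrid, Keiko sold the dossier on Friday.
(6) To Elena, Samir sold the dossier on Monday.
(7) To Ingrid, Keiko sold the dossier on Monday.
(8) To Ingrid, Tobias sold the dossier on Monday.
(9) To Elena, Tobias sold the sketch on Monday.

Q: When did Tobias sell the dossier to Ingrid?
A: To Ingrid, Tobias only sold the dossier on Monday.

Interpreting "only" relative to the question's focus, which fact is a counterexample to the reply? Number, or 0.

The question "When did ...?" targets the setting, so in the reply the focus falls on "on Monday".
"Only" then excludes alternative settings while the background — same agent, thing, recipient (Tobias / the dossier / Ingrid) — is held fixed.
Fact (3) keeps same agent, thing, recipient (Tobias / the dossier / Ingrid) but has setting = on Saturday; that refutes the reply.
(Fact (4) would refute a reading with focus on the recipient — but that is not what the question asks.)

3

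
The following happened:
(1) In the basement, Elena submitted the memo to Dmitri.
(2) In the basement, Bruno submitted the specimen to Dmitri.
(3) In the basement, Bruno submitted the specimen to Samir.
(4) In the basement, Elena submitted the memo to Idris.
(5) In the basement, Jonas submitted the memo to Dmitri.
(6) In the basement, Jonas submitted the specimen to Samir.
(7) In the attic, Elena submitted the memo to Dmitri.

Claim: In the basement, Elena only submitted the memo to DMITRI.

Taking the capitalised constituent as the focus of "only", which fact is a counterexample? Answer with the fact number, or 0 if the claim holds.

4

Focus (in capitals) is "Dmitri" — the recipient. "Only" excludes alternative recipients while holding fixed same agent, thing, setting (Elena / the memo / in the basement).
Fact (4) shares the background but differs in recipient (Idris) — a counterexample.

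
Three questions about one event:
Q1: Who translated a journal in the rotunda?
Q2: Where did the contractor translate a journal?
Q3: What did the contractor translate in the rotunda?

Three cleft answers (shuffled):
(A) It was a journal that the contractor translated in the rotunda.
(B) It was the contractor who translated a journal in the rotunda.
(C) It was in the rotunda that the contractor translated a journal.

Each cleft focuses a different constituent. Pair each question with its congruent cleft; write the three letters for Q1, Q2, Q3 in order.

BCA

Q1 asks about the subject (agent); cleft (B) focuses "the contractor", which is the subject (agent) — so Q1 → B.
Q2 asks about the location; cleft (C) focuses "in the rotunda", which is the location — so Q2 → C.
Q3 asks about the direct object; cleft (A) focuses "a journal", which is the direct object — so Q3 → A.
Mapping: Q1→B, Q2→C, Q3→A.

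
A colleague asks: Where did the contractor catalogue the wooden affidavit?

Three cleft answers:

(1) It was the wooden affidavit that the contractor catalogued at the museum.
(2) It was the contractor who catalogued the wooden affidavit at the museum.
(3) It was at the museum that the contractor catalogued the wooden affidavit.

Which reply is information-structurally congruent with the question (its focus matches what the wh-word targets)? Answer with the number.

The question word "where" targets the location.
Option (1) clefts "the wooden affidavit" — the direct object, not what was asked.
Option (2) clefts "the contractor" — the subject (agent), not what was asked.
Option (3) clefts "at the museum" — that matches what the question asks about.
So the congruent reply is (3).

3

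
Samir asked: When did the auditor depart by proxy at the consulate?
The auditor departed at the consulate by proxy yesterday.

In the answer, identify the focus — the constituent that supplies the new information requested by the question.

The wh-word "when" asks about the time.
In the answer, "the auditor", "by proxy" and "at the consulate" are given — repeated from the question.
The constituent filling the time gap is "yesterday"; that is the focus and would carry nuclear stress.

yesterday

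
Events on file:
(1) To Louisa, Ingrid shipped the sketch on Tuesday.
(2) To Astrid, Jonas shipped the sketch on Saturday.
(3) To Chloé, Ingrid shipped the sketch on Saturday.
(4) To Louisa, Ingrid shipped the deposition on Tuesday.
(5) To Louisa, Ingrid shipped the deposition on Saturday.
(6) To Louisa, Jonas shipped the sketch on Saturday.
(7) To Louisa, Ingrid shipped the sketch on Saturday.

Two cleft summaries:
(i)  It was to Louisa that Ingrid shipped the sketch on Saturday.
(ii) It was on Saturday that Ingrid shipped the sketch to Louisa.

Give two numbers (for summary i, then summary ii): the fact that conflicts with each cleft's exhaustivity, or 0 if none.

3, 1

Summary (i) focuses "Louisa" (the recipient); background same agent, thing, setting (Ingrid / the sketch / on Saturday). Fact (3) matches that background with recipient = Chloé — refutes (i).
Summary (ii) focuses "on Saturday" (the setting); background same agent, thing, recipient (Ingrid / the sketch / Louisa). Fact (1) matches that background with setting = on Tuesday — refutes (ii).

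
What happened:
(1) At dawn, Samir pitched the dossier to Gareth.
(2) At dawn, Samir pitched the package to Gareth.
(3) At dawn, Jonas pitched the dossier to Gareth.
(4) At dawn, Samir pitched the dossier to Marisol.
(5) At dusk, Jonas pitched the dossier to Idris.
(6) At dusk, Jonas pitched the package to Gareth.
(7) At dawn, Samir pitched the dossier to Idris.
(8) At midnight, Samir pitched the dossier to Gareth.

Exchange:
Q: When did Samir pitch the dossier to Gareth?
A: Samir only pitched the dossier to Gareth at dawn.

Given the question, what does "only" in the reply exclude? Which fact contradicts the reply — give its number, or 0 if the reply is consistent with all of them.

Answering "When did ...?" puts focus on the setting — here, "at dawn".
So "only" ranges over settings; the rest (same agent, thing, recipient (Samir / the dossier / Gareth)) is presupposed.
Fact (8) keeps same agent, thing, recipient (Samir / the dossier / Gareth) but has setting = at midnight; that refutes the reply.
(Fact (2) would refute a reading with focus on the thing — but that is not what the question asks.)

8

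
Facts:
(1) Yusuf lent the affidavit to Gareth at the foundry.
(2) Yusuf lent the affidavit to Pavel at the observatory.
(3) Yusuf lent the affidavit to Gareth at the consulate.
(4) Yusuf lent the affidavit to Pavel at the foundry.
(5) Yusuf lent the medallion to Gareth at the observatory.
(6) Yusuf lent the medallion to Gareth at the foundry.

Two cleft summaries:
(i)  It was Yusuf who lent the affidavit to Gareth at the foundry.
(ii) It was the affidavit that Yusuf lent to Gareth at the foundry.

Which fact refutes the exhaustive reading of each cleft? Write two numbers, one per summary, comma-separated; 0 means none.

Summary (i) focuses "Yusuf" (the agent); background the affidavit as thing and Gareth as recipient and at the foundry as setting. No fact matches that background with a different agent, so 0.
Summary (ii) focuses "the affidavit" (the thing); background Yusuf as agent and Gareth as recipient and at the foundry as setting. Fact (6) matches that background with thing = the medallion — refutes (ii).

0, 6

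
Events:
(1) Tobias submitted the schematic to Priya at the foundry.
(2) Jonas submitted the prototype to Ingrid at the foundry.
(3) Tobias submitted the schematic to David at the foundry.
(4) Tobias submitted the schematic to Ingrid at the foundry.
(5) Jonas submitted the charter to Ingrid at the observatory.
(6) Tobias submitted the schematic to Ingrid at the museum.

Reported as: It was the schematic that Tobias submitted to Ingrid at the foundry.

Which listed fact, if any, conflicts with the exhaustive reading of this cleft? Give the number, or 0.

0

The cleft puts "the schematic" in focus and presupposes the open proposition with same agent, recipient, setting (Tobias / Ingrid / at the foundry).
The exhaustive reading says no other thing fits that background.
No listed fact matches the background with a different thing. Exhaustivity holds.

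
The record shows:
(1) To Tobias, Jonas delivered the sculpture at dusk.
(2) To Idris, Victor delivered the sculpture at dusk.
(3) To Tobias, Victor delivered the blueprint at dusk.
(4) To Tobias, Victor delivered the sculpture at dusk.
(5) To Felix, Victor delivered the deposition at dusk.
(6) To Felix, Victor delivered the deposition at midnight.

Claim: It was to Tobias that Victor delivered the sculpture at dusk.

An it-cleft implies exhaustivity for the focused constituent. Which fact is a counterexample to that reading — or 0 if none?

2

The cleft puts "Tobias" in focus and presupposes the open proposition with Victor as agent and the sculpture as thing and at dusk as setting.
The exhaustive reading says no other recipient fits that background.
But fact (2) also has Victor as agent and the sculpture as thing and at dusk as setting, with recipient = Idris — so the exhaustive reading fails.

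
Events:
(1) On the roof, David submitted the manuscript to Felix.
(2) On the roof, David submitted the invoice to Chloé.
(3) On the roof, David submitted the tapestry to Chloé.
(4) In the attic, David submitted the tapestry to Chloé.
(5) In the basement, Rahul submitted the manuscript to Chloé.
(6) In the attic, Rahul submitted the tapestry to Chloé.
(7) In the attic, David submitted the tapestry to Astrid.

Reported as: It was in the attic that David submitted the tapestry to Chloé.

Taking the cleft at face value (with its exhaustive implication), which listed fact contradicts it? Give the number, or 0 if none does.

Focus of the cleft: "in the attic" (the setting). Presupposed background: same agent, thing, recipient (David / the tapestry / Chloé).
The exhaustive reading says no other setting fits that background.
Fact (3) shares the background but with setting = on the roof; exhaustivity is violated.

3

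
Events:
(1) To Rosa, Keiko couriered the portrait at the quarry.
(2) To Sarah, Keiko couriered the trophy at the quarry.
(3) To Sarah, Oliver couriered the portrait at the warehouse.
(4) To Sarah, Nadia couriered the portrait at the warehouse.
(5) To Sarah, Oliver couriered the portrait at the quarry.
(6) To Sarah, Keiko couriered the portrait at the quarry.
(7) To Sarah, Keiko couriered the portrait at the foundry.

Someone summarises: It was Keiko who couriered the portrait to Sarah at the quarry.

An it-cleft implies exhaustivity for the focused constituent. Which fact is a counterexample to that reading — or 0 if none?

Focus of the cleft: "Keiko" (the agent). Presupposed background: same thing, recipient, setting (the portrait / Sarah / at the quarry).
The exhaustive reading says no other agent fits that background.
Fact (5) shares the background but with agent = Oliver; exhaustivity is violated.

5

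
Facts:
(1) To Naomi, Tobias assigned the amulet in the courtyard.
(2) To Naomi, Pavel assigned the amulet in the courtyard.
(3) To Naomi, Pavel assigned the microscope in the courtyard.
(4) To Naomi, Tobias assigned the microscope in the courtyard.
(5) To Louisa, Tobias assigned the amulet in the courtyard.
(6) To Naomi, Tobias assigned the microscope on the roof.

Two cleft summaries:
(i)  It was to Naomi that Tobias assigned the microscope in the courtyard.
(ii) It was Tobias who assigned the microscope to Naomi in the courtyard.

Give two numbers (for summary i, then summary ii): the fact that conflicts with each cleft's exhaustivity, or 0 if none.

0, 3

(i): focus "Naomi". No fact shares same agent, thing, setting (Tobias / the microscope / in the courtyard) with a different recipient. 0.
(ii): focus "Tobias". Looking for same thing, recipient, setting (the microscope / Naomi / in the courtyard) with some other agent — fact (3) has Pavel there. Refuted.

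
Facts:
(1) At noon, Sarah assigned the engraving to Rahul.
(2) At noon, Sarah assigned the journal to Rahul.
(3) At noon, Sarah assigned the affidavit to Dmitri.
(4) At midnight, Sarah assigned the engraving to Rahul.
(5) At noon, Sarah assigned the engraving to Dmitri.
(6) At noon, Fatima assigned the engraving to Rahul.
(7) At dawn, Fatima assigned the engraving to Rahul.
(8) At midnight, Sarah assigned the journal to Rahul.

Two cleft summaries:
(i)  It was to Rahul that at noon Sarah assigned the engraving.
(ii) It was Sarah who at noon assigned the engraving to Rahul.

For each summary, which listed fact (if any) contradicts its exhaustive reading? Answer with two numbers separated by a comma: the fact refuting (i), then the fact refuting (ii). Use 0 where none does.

5, 6

Summary (i) focuses "Rahul" (the recipient); background Sarah as agent and the engraving as thing and at noon as setting. Fact (5) matches that background with recipient = Dmitri — refutes (i).
Summary (ii) focuses "Sarah" (the agent); background the engraving as thing and Rahul as recipient and at noon as setting. Fact (6) matches that background with agent = Fatima — refutes (ii).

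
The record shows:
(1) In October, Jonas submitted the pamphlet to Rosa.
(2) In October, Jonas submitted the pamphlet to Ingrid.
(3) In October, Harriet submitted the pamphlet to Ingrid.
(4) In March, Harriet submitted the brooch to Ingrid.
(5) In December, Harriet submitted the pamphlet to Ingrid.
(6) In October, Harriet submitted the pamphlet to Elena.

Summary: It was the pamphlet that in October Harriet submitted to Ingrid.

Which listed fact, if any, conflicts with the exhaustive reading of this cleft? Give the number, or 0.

Focus of the cleft: "the pamphlet" (the thing). Presupposed background: Harriet as agent and Ingrid as recipient and in October as setting.
Exhaustivity: the pamphlet is the only thing satisfying that background.
No listed fact matches the background with a different thing. Exhaustivity holds.

0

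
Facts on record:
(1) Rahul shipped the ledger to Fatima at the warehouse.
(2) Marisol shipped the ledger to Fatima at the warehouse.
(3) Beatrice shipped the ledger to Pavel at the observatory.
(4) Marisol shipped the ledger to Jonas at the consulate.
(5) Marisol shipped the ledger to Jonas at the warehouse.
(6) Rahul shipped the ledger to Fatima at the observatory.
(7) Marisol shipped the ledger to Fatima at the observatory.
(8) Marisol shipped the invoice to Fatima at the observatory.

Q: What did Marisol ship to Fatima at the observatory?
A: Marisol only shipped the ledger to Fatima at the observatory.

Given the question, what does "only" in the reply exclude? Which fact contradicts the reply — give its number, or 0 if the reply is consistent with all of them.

8

The question "What did ...?" targets the thing, so in the reply the focus falls on "the ledger".
So "only" ranges over things; the rest (agent = Marisol, recipient = Fatima, setting = at the observatory) is presupposed.
Fact (8) keeps agent = Marisol, recipient = Fatima, setting = at the observatory but has thing = the invoice; that refutes the reply.
(Fact (2) would refute a reading with focus on the setting — but that is not what the question asks.)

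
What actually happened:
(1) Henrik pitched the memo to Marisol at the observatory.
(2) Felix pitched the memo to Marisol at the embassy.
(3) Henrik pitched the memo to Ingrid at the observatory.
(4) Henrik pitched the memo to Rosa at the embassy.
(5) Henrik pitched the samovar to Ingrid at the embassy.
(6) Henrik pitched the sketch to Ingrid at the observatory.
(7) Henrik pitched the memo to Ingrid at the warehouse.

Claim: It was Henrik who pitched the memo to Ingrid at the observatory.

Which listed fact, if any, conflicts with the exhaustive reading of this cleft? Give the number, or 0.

The cleft puts "Henrik" in focus and presupposes the open proposition with the memo as thing and Ingrid as recipient and at the observatory as setting.
Exhaustivity: Henrik is the only agent satisfying that background.
Every other fact differs from the presupposition on some backgrounded slot, so none challenges the exhaustivity.

0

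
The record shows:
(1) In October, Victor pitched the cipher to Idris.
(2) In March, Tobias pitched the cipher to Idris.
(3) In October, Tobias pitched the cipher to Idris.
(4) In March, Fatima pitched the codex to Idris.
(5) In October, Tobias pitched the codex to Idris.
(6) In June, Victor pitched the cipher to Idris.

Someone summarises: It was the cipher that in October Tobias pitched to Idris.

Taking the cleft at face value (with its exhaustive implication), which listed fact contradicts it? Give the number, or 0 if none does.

5

The cleft puts "the cipher" in focus and presupposes the open proposition with agent = Tobias, recipient = Idris, setting = in October.
The exhaustive reading says no other thing fits that background.
But fact (5) also has agent = Tobias, recipient = Idris, setting = in October, with thing = the codex — so the exhaustive reading fails.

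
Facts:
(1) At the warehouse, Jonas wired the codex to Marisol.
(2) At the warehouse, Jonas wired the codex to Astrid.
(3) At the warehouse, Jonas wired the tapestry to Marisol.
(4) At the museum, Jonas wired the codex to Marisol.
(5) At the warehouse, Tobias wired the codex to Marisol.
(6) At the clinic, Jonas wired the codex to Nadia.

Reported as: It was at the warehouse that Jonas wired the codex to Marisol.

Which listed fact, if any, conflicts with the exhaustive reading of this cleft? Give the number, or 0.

Focus of the cleft: "at the warehouse" (the setting). Presupposed background: same agent, thing, recipient (Jonas / the codex / Marisol).
Exhaustivity: at the warehouse is the only setting satisfying that background.
But fact (4) also has same agent, thing, recipient (Jonas / the codex / Marisol), with setting = at the museum — so the exhaustive reading fails.

4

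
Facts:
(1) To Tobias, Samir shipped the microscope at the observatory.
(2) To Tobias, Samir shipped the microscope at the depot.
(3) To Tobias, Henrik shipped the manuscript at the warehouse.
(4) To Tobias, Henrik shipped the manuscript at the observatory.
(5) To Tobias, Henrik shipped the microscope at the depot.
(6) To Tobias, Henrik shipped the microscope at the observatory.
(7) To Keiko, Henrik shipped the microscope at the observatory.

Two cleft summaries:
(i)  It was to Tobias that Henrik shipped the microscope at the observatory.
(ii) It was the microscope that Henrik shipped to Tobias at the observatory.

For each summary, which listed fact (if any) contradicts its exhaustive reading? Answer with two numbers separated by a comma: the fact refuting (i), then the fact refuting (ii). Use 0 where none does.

7, 4

(i): focus "Tobias". Looking for agent = Henrik, thing = the microscope, setting = at the observatory with some other recipient — fact (7) has Keiko there. Refuted.
(ii): focus "the microscope". Looking for agent = Henrik, recipient = Tobias, setting = at the observatory with some other thing — fact (4) has the manuscript there. Refuted.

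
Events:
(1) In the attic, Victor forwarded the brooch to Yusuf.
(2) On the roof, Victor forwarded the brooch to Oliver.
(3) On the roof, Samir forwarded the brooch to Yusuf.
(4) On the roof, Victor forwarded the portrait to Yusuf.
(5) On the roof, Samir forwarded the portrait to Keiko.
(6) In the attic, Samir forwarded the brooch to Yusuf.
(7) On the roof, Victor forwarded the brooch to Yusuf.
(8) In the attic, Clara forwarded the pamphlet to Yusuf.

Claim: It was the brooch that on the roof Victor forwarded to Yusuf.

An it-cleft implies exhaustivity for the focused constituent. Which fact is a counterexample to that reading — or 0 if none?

The cleft puts "the brooch" in focus and presupposes the open proposition with agent = Victor, recipient = Yusuf, setting = on the roof.
The exhaustive reading says no other thing fits that background.
But fact (4) also has agent = Victor, recipient = Yusuf, setting = on the roof, with thing = the portrait — so the exhaustive reading fails.

4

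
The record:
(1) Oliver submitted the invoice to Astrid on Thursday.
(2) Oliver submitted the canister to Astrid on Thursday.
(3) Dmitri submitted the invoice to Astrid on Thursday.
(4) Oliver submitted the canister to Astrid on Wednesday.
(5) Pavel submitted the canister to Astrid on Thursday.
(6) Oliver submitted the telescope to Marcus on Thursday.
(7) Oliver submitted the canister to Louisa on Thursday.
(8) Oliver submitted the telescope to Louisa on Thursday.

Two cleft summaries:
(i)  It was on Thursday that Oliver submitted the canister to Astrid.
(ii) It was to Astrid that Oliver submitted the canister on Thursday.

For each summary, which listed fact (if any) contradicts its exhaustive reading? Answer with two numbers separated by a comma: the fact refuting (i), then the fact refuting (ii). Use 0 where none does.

4, 7

(i): focus "on Thursday". Looking for agent = Oliver, thing = the canister, recipient = Astrid with some other setting — fact (4) has on Wednesday there. Refuted.
(ii): focus "Astrid". Looking for agent = Oliver, thing = the canister, setting = on Thursday with some other recipient — fact (7) has Louisa there. Refuted.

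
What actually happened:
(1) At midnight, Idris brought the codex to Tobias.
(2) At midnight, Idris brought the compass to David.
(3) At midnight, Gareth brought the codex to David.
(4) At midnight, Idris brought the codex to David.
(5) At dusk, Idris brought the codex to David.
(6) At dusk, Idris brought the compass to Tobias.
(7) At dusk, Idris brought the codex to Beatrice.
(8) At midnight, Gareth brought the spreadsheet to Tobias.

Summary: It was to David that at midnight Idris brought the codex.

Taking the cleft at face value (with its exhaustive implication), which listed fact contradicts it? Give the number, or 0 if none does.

1

The cleft puts "David" in focus and presupposes the open proposition with Idris as agent and the codex as thing and at midnight as setting.
Exhaustivity: David is the only recipient satisfying that background.
Fact (1) shares the background but with recipient = Tobias; exhaustivity is violated.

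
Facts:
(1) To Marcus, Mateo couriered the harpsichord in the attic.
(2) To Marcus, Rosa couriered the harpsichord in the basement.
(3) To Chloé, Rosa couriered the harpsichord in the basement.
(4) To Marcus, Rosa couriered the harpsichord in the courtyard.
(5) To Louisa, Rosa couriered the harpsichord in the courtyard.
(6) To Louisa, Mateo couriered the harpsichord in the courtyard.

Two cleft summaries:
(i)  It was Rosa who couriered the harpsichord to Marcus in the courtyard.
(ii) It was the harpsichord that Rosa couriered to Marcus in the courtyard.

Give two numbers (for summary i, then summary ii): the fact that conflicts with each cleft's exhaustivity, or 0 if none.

(i): focus "Rosa". No fact shares same thing, recipient, setting (the harpsichord / Marcus / in the courtyard) with a different agent. 0.
(ii): focus "the harpsichord". No fact shares same agent, recipient, setting (Rosa / Marcus / in the courtyard) with a different thing. 0.

0, 0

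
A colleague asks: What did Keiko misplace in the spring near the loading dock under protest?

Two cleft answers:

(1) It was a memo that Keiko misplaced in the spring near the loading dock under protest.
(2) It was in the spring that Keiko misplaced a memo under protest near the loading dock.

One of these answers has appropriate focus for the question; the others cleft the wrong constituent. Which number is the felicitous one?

The question word "what" targets the direct object.
Option (1) clefts "a memo" — that matches what the question asks about.
Option (2) clefts "in the spring" — the time, not what was asked.
So the congruent reply is (1).

1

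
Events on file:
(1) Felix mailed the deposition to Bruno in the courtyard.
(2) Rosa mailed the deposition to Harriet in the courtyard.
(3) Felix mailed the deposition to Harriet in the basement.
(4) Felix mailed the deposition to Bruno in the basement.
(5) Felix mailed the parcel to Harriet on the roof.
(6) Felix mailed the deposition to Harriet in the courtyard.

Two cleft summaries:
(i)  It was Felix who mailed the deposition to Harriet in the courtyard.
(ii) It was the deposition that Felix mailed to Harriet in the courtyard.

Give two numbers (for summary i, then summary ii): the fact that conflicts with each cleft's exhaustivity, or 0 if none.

2, 0

(i): focus "Felix". Looking for same thing, recipient, setting (the deposition / Harriet / in the courtyard) with some other agent — fact (2) has Rosa there. Refuted.
(ii): focus "the deposition". No fact shares same agent, recipient, setting (Felix / Harriet / in the courtyard) with a different thing. 0.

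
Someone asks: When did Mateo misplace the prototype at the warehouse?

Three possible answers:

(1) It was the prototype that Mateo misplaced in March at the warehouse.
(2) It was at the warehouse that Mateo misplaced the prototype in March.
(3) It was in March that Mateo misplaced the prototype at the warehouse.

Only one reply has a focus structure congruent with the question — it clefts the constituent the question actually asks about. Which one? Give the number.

The question word "when" targets the time.
Option (1) clefts "the prototype" — the direct object, not what was asked.
Option (2) clefts "at the warehouse" — the location, not what was asked.
Option (3) clefts "in March" — that matches what the question asks about.
So the congruent reply is (3).

3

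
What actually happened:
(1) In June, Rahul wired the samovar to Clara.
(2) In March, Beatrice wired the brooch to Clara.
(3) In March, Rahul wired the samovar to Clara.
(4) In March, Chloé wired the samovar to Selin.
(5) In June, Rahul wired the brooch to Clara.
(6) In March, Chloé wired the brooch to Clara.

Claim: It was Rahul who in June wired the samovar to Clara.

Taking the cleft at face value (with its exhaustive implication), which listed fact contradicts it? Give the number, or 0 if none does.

0

Focus of the cleft: "Rahul" (the agent). Presupposed background: thing = the samovar, recipient = Clara, setting = in June.
The exhaustive reading says no other agent fits that background.
Every other fact differs from the presupposition on some backgrounded slot, so none challenges the exhaustivity.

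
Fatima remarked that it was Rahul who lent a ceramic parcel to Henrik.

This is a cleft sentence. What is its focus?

Rahul

In an it-cleft "It was X that/who ...", the clefted constituent X is the focus; the that/who-clause expresses the presupposed open proposition.
Here the focus is "Rahul". The backgrounded (presupposed) material includes "a ceramic parcel" and "to Henrik".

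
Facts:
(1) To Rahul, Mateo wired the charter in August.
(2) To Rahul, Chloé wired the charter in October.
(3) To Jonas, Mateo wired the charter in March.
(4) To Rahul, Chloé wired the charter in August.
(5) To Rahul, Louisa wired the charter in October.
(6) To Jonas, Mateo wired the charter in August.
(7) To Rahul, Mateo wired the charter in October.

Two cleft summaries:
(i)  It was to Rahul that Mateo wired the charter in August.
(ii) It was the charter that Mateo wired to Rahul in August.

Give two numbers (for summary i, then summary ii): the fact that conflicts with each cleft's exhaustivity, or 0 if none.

6, 0

Summary (i) focuses "Rahul" (the recipient); background Mateo as agent and the charter as thing and in August as setting. Fact (6) matches that background with recipient = Jonas — refutes (i).
Summary (ii) focuses "the charter" (the thing); background Mateo as agent and Rahul as recipient and in August as setting. No fact matches that background with a different thing, so 0.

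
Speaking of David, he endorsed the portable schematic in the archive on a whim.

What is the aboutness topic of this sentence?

The construction explicitly marks "David" as what the sentence is about — the topic.
The remainder of the clause is the comment (what is said about the topic).

David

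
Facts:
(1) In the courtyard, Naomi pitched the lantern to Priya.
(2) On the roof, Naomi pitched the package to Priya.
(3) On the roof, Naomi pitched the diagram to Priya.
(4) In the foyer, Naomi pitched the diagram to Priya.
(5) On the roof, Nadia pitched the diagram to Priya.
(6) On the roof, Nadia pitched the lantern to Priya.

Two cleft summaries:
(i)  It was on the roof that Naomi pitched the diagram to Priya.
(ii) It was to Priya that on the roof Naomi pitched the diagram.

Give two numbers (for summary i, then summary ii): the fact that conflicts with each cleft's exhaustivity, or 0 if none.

4, 0

Summary (i) focuses "on the roof" (the setting); background same agent, thing, recipient (Naomi / the diagram / Priya). Fact (4) matches that background with setting = in the foyer — refutes (i).
Summary (ii) focuses "Priya" (the recipient); background same agent, thing, setting (Naomi / the diagram / on the roof). No fact matches that background with a different recipient, so 0.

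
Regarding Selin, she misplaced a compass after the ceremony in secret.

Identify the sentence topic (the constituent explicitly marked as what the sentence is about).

The construction explicitly marks "Selin" as what the sentence is about — the topic.
The remainder of the clause is the comment (what is said about the topic).

Selin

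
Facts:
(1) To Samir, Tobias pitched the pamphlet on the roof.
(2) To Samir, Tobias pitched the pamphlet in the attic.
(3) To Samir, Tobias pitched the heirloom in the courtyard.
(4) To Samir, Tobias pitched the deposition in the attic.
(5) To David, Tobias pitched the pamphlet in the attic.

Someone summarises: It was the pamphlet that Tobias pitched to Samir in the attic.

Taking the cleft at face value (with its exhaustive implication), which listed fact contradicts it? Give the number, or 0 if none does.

Focus of the cleft: "the pamphlet" (the thing). Presupposed background: agent = Tobias, recipient = Samir, setting = in the attic.
Exhaustivity: the pamphlet is the only thing satisfying that background.
Fact (4) shares the background but with thing = the deposition; exhaustivity is violated.

4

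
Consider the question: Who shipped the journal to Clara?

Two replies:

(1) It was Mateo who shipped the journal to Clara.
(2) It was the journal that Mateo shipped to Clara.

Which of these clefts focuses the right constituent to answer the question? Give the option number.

1

The question word "who" targets the subject (agent).
Option (1) clefts "Mateo" — that matches what the question asks about.
Option (2) clefts "the journal" — the direct object, not what was asked.
So the congruent reply is (1).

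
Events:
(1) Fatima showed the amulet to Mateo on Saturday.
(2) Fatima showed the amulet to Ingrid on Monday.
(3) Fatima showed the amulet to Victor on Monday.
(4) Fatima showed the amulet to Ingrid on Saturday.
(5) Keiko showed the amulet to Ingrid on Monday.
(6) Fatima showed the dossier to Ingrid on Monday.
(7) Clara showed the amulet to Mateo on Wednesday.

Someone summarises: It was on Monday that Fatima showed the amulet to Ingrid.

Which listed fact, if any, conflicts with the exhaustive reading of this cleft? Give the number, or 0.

The cleft puts "on Monday" in focus and presupposes the open proposition with same agent, thing, recipient (Fatima / the amulet / Ingrid).
The exhaustive reading says no other setting fits that background.
Fact (4) shares the background but with setting = on Saturday; exhaustivity is violated.

4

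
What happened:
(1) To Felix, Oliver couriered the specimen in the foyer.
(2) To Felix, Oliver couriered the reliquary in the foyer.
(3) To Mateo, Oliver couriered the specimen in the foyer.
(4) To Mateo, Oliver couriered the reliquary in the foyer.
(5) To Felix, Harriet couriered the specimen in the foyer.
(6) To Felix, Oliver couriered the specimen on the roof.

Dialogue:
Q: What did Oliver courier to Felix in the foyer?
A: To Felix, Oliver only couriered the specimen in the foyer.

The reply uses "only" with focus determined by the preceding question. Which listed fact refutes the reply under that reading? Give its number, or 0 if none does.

The question "What did ...?" targets the thing, so in the reply the focus falls on "the specimen".
"Only" then excludes alternative things while the background — Oliver as agent and Felix as recipient and in the foyer as setting — is held fixed.
Fact (2) shares the background with a different thing (the reliquary) — counterexample.
(Fact (6) would refute a reading with focus on the setting — but that is not what the question asks.)

2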